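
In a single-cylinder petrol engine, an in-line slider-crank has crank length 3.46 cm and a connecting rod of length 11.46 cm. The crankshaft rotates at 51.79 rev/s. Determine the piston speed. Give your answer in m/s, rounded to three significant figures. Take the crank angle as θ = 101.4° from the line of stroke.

10.3

ω = 2π·51.8 = 325.4 rad/s
For an in-line slider-crank, x = r cosθ + √(L² − r² sin²θ), so v = −rω sinθ·[1 + r cosθ/√(L² − r² sin²θ)].
With r = 0.0346 m, L = 0.1146 m, θ = 101.4°: √(L² − r² sin²θ) = 0.10947 m.
v = −0.0346·325.4·0.98027·[1 + 0.0346·-0.19766/0.10947] = -10.347 m/s.
|v| = 10.347 m/s.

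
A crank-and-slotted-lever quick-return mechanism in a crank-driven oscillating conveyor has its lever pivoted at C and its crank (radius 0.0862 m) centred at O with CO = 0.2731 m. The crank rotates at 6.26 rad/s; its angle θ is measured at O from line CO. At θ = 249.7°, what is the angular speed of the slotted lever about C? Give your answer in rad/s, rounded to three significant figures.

0.0702

ω = 6.26 rad/s
Crank pin A relative to C: A = (d + r cosθ, r sinθ); lever angle φ = atan2(r sinθ, d + r cosθ).
Differentiating tanφ: φ̇ = rω(d cosθ + r)/(d² + r² + 2dr cosθ).
d² + r² + 2dr cosθ = |CA|² = 0.0656795 m²;  d cosθ + r = -0.0085481 m.
|ω_lever| = |0.0862·6.26·-0.0085481| / 0.0656795 = 0.07023 rad/s.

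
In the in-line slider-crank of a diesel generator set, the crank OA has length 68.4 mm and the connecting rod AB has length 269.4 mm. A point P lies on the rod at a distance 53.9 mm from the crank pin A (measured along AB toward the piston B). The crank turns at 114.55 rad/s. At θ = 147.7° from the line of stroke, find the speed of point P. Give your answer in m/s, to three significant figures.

6.64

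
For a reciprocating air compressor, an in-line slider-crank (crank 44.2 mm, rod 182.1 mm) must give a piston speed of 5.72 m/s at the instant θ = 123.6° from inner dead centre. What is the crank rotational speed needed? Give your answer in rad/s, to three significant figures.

180

For an in-line slider-crank, |v_piston| = rω|sinθ|·[1 + r cosθ/√(L² − r² sin²θ)].
With r = 0.0442 m, L = 0.1821 m, θ = 123.6°: the bracketed kinematic factor |dx/dθ| = 0.031766 m.
ω = v/|dx/dθ| = 5.72/0.031766 = 180.07 rad/s.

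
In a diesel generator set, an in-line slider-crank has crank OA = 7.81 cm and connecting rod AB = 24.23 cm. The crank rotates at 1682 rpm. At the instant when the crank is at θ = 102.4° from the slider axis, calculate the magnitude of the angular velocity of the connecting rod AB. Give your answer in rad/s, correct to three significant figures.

12.8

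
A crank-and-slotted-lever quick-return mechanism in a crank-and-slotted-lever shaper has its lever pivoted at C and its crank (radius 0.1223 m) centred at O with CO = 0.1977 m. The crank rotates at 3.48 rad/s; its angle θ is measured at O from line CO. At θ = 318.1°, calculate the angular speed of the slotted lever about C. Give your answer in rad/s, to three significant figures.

1.27

ω = 3.48 rad/s
Crank pin A relative to C: A = (d + r cosθ, r sinθ); lever angle φ = atan2(r sinθ, d + r cosθ).
Differentiating tanφ: φ̇ = rω(d cosθ + r)/(d² + r² + 2dr cosθ).
d² + r² + 2dr cosθ = |CA|² = 0.0900356 m²;  d cosθ + r = +0.26945 m.
|ω_lever| = |0.1223·3.48·+0.26945| / 0.0900356 = 1.2737 rad/s.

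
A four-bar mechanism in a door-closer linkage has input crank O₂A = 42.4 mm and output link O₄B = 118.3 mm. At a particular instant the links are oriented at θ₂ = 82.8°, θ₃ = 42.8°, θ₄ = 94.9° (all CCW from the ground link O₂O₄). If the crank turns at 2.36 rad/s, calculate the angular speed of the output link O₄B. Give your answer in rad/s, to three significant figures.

0.689

ω₂ = 2.36 rad/s
Differentiating the loop-closure r₂e^{iθ₂}+r₃e^{iθ₃}=r₁+r₄e^{iθ₄} gives r₂ω₂e^{iθ₂}+r₃ω₃e^{iθ₃}=r₄ω₄e^{iθ₄}.
Eliminating the other unknown: ω₄ = r₂ω₂ sin(θ₂−θ₃) / [r₄ sin(θ₄−θ₃)].
Numerator sine = +0.64279; denominator sine = +0.78908.
Result = 0.0424·2.36·(+0.64279) / (0.1183·(+0.78908)) = +0.68903 rad/s; magnitude 0.68903 rad/s.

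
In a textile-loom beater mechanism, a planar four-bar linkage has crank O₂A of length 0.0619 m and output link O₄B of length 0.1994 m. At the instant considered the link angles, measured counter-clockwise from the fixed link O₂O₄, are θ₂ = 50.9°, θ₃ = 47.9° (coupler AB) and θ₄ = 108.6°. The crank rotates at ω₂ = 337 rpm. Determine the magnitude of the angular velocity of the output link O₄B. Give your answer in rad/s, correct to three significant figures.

0.657

ω₂ = 35.29 rad/s (from 337 rpm).
Differentiating the loop-closure r₂e^{iθ₂}+r₃e^{iθ₃}=r₁+r₄e^{iθ₄} gives r₂ω₂e^{iθ₂}+r₃ω₃e^{iθ₃}=r₄ω₄e^{iθ₄}.
Eliminating the other unknown: ω₄ = r₂ω₂ sin(θ₂−θ₃) / [r₄ sin(θ₄−θ₃)].
Numerator sine = +0.05234; denominator sine = +0.87207.
Result = 0.0619·35.29·(+0.05234) / (0.1994·(+0.87207)) = +0.65747 rad/s; magnitude 0.65747 rad/s.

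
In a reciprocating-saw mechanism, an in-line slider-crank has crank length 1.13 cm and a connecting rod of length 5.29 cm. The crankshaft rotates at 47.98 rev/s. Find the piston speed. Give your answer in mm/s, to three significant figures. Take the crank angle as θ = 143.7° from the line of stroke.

1670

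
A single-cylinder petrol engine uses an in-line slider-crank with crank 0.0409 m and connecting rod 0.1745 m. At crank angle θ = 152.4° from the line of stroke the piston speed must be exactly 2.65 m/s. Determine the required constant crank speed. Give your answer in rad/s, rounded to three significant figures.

177

For an in-line slider-crank, |v_piston| = rω|sinθ|·[1 + r cosθ/√(L² − r² sin²θ)].
With r = 0.0409 m, L = 0.1745 m, θ = 152.4°: the bracketed kinematic factor |dx/dθ| = 0.01499 m.
ω = v/|dx/dθ| = 2.65/0.01499 = 176.79 rad/s.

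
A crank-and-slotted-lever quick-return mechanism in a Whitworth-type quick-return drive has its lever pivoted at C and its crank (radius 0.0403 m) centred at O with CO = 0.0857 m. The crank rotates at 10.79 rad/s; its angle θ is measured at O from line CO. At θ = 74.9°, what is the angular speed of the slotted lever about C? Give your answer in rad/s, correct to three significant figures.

ω = 10.79 rad/s
Crank pin A relative to C: A = (d + r cosθ, r sinθ); lever angle φ = atan2(r sinθ, d + r cosθ).
Differentiating tanφ: φ̇ = rω(d cosθ + r)/(d² + r² + 2dr cosθ).
d² + r² + 2dr cosθ = |CA|² = 0.010768 m²;  d cosθ + r = +0.062625 m.
|ω_lever| = |0.0403·10.79·+0.062625| / 0.010768 = 2.529 rad/s.

2.53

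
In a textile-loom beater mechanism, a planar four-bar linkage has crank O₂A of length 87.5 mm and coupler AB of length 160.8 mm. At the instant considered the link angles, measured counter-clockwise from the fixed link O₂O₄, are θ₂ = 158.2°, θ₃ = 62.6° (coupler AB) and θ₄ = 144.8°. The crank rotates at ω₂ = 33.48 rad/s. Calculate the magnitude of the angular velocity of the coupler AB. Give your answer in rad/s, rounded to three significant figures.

4.26

ω₂ = 33.48 rad/s
Differentiating the loop-closure r₂e^{iθ₂}+r₃e^{iθ₃}=r₁+r₄e^{iθ₄} gives r₂ω₂e^{iθ₂}+r₃ω₃e^{iθ₃}=r₄ω₄e^{iθ₄}.
Eliminating the other unknown: ω₃ = r₂ω₂ sin(θ₄−θ₂) / [r₃ sin(θ₃−θ₄)].
Numerator sine = -0.23175; denominator sine = -0.99075.
Result = 0.0875·33.48·(-0.23175) / (0.1608·(-0.99075)) = +4.2615 rad/s; magnitude 4.2615 rad/s.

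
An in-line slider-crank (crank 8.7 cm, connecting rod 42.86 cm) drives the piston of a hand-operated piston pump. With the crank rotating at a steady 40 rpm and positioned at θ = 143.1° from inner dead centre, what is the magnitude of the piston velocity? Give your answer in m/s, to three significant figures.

0.183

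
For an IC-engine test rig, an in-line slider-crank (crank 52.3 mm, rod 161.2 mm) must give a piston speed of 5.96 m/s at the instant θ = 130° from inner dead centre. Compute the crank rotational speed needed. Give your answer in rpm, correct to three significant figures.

For an in-line slider-crank, |v_piston| = rω|sinθ|·[1 + r cosθ/√(L² − r² sin²θ)].
With r = 0.0523 m, L = 0.1612 m, θ = 130°: the bracketed kinematic factor |dx/dθ| = 0.031438 m.
ω = v/|dx/dθ| = 5.96/0.031438 = 189.58 rad/s.
N = 60ω/(2π) = 1810.3 rpm.

1810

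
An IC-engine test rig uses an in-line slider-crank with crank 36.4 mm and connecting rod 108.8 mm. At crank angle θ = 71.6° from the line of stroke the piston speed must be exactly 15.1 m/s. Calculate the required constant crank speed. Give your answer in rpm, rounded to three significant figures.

3760

For an in-line slider-crank, |v_piston| = rω|sinθ|·[1 + r cosθ/√(L² − r² sin²θ)].
With r = 0.0364 m, L = 0.1088 m, θ = 71.6°: the bracketed kinematic factor |dx/dθ| = 0.038385 m.
ω = v/|dx/dθ| = 15.1/0.038385 = 393.38 rad/s.
N = 60ω/(2π) = 3756.5 rpm.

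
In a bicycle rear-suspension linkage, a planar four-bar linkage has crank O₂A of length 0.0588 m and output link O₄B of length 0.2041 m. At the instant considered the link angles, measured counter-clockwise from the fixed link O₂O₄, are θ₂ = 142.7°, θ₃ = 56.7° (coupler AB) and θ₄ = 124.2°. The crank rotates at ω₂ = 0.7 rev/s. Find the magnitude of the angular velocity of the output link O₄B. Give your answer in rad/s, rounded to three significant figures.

ω₂ = 4.398 rad/s (from 0.7 rev/s).
Differentiating the loop-closure r₂e^{iθ₂}+r₃e^{iθ₃}=r₁+r₄e^{iθ₄} gives r₂ω₂e^{iθ₂}+r₃ω₃e^{iθ₃}=r₄ω₄e^{iθ₄}.
Eliminating the other unknown: ω₄ = r₂ω₂ sin(θ₂−θ₃) / [r₄ sin(θ₄−θ₃)].
Numerator sine = +0.99756; denominator sine = +0.92388.
Result = 0.0588·4.398·(+0.99756) / (0.2041·(+0.92388)) = +1.3682 rad/s; magnitude 1.3682 rad/s.

1.37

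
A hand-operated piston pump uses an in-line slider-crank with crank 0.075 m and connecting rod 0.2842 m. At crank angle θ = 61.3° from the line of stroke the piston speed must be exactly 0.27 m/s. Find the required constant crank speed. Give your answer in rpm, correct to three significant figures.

34.7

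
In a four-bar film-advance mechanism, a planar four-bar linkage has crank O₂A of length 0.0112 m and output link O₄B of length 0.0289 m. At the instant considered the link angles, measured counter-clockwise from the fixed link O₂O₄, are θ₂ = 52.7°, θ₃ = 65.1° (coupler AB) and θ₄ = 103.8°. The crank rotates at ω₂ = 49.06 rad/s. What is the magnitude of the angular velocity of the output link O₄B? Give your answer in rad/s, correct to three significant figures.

6.53

ω₂ = 49.06 rad/s
Differentiating the loop-closure r₂e^{iθ₂}+r₃e^{iθ₃}=r₁+r₄e^{iθ₄} gives r₂ω₂e^{iθ₂}+r₃ω₃e^{iθ₃}=r₄ω₄e^{iθ₄}.
Eliminating the other unknown: ω₄ = r₂ω₂ sin(θ₂−θ₃) / [r₄ sin(θ₄−θ₃)].
Numerator sine = -0.21474; denominator sine = +0.62524.
Result = 0.0112·49.06·(-0.21474) / (0.0289·(+0.62524)) = -6.5298 rad/s; magnitude 6.5298 rad/s.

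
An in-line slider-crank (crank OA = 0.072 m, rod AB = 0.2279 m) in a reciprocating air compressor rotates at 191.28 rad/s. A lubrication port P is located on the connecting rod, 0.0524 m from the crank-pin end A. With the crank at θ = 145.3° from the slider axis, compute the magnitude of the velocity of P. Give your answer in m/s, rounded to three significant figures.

11.4

ω = 191.3 rad/s.  Crank-pin speed |V_A| = rω = 13.772 m/s, perpendicular to OA.
Rod angle: sinφ = −(r/L) sinθ ⇒ φ = -10.361°; ω_rod = −rω cosθ/√(L²−r²sin²θ) = +50.506 rad/s.
V_P = V_A + ω_rod × AP, with AP = 0.0524 m along the rod.
Components: V_Px = −rω sinθ − a·ω_rod·sinφ = -7.3642 m/s;  V_Py = rω cosθ + a·ω_rod·cosφ = -8.7193 m/s.
|V_P| = √(V_Px² + V_Py²) = 11.413 m/s.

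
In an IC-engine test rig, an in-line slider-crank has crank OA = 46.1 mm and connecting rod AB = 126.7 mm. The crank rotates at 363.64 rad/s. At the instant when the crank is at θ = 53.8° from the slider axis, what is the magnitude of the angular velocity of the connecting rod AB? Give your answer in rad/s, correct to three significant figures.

ω = 363.6 rad/s
The rod makes angle φ with the slider axis where L sinφ = r sinθ; differentiating, L cosφ·φ̇ = r ω cosθ.
L cosφ = √(L² − r² sin²θ) = 0.12112 m.
|ω_rod| = r ω |cosθ| / √(L² − r² sin²θ) = 0.0461·363.6·0.59061/0.12112 = 81.747 rad/s.

81.7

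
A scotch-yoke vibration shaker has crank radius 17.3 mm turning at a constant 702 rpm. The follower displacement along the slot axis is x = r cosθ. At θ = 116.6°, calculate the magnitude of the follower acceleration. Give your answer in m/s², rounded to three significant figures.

ω = 73.51 rad/s (from 702 rpm).
x = r cosθ ⇒ ẍ = −rω² cosθ (ω constant).
|a| = rω²|cosθ| = 0.0173·(73.51)²·|cos 116.6°| = 41.862 m/s².

41.9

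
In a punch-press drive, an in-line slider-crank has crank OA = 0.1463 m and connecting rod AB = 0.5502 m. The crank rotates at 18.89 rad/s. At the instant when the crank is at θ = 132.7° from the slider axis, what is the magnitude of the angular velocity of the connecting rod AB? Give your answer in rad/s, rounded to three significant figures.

ω = 18.89 rad/s
The rod makes angle φ with the slider axis where L sinφ = r sinθ; differentiating, L cosφ·φ̇ = r ω cosθ.
L cosφ = √(L² − r² sin²θ) = 0.53959 m.
|ω_rod| = r ω |cosθ| / √(L² − r² sin²θ) = 0.1463·18.89·0.67816/0.53959 = 3.4733 rad/s.

3.47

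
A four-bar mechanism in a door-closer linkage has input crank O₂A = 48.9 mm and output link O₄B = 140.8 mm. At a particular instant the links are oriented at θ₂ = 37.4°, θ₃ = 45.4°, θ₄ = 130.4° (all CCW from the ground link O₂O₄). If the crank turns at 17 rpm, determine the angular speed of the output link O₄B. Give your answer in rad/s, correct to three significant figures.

0.0864

ω₂ = 1.78 rad/s (from 17 rpm).
Differentiating the loop-closure r₂e^{iθ₂}+r₃e^{iθ₃}=r₁+r₄e^{iθ₄} gives r₂ω₂e^{iθ₂}+r₃ω₃e^{iθ₃}=r₄ω₄e^{iθ₄}.
Eliminating the other unknown: ω₄ = r₂ω₂ sin(θ₂−θ₃) / [r₄ sin(θ₄−θ₃)].
Numerator sine = -0.13917; denominator sine = +0.99619.
Result = 0.0489·1.78·(-0.13917) / (0.1408·(+0.99619)) = -0.086376 rad/s; magnitude 0.086376 rad/s.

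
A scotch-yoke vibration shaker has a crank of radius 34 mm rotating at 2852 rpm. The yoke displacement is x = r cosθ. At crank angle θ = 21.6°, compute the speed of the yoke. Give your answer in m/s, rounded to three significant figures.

ω = 298.7 rad/s (from 2852 rpm).
x = r cosθ ⇒ ẋ = −rω sinθ.
|v| = rω|sinθ| = 0.034·298.7·|sin 21.6°| = 3.7381 m/s.

3.74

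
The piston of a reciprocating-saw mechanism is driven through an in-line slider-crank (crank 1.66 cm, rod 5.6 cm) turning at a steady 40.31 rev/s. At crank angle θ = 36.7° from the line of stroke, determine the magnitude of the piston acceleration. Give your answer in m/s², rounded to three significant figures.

952

ω = 2π·40.3 = 253.3 rad/s
x(θ) = r cosθ + √(L² − r² sin²θ); with ω constant, a = ω²·d²x/dθ².
d²x/dθ² = −r cosθ − r²(cos2θ)/√u − r⁴ sin²2θ/(4u^{3/2}),  u = L² − r² sin²θ = 0.00303758 m².
Substituting r = 0.0166 m, L = 0.056 m, θ = 36.7°: d²x/dθ² = -0.014842 m.
a = ω²·d²x/dθ² = (253.3)²·(-0.014842) = -952.09 m/s²;  |a| = 952.09 m/s².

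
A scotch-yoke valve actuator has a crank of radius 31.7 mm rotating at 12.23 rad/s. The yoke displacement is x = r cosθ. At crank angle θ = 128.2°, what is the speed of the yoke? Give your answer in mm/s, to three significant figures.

ω = 12.23 rad/s
x = r cosθ ⇒ ẋ = −rω sinθ.
|v| = rω|sinθ| = 0.0317·12.23·|sin 128.2°| = 0.30467 m/s = 304.67 mm/s.

305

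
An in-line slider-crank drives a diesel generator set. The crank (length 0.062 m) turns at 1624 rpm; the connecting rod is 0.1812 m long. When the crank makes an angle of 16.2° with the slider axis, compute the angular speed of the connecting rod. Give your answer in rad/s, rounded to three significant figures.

ω = 170.1 rad/s (converted from 1624 rpm).
The rod makes angle φ with the slider axis where L sinφ = r sinθ; differentiating, L cosφ·φ̇ = r ω cosθ.
L cosφ = √(L² − r² sin²θ) = 0.18037 m.
|ω_rod| = r ω |cosθ| / √(L² − r² sin²θ) = 0.062·170.1·0.96029/0.18037 = 56.136 rad/s.

56.1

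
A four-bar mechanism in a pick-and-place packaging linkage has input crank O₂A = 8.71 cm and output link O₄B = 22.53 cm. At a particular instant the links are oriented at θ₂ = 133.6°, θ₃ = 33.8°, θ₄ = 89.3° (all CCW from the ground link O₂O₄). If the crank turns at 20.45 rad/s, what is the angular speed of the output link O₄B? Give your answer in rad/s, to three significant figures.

ω₂ = 20.45 rad/s
Differentiating the loop-closure r₂e^{iθ₂}+r₃e^{iθ₃}=r₁+r₄e^{iθ₄} gives r₂ω₂e^{iθ₂}+r₃ω₃e^{iθ₃}=r₄ω₄e^{iθ₄}.
Eliminating the other unknown: ω₄ = r₂ω₂ sin(θ₂−θ₃) / [r₄ sin(θ₄−θ₃)].
Numerator sine = +0.98541; denominator sine = +0.82413.
Result = 0.0871·20.45·(+0.98541) / (0.2253·(+0.82413)) = +9.4531 rad/s; magnitude 9.4531 rad/s.

9.45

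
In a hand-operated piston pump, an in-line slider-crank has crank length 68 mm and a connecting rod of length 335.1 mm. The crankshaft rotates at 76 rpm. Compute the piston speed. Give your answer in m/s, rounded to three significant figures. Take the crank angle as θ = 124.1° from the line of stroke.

ω = 2π·76/60 = 7.959 rad/s
For an in-line slider-crank, x = r cosθ + √(L² − r² sin²θ), so v = −rω sinθ·[1 + r cosθ/√(L² − r² sin²θ)].
With r = 0.068 m, L = 0.3351 m, θ = 124.1°: √(L² − r² sin²θ) = 0.33034 m.
v = −0.068·7.959·0.82806·[1 + 0.068·-0.56064/0.33034] = -0.39642 m/s.
|v| = 0.39642 m/s.

0.396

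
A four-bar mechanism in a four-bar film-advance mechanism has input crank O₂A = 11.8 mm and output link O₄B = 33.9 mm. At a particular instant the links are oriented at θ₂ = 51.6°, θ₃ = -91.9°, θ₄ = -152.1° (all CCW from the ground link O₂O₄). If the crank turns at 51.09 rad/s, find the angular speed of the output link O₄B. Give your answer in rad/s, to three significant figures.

12.2

ω₂ = 51.09 rad/s
Differentiating the loop-closure r₂e^{iθ₂}+r₃e^{iθ₃}=r₁+r₄e^{iθ₄} gives r₂ω₂e^{iθ₂}+r₃ω₃e^{iθ₃}=r₄ω₄e^{iθ₄}.
Eliminating the other unknown: ω₄ = r₂ω₂ sin(θ₂−θ₃) / [r₄ sin(θ₄−θ₃)].
Numerator sine = +0.59482; denominator sine = -0.86777.
Result = 0.0118·51.09·(+0.59482) / (0.0339·(-0.86777)) = -12.19 rad/s; magnitude 12.19 rad/s.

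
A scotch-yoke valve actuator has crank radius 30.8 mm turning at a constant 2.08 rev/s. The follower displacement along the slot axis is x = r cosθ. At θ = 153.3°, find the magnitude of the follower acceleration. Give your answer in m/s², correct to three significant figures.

4.70

ω = 13.07 rad/s (from 2.08 rev/s).
x = r cosθ ⇒ ẍ = −rω² cosθ (ω constant).
|a| = rω²|cosθ| = 0.0308·(13.07)²·|cos 153.3°| = 4.6997 m/s².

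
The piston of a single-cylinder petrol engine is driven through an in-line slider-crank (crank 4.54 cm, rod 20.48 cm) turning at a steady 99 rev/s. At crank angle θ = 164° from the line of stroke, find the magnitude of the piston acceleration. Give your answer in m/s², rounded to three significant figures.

13600

ω = 2π·99 = 622 rad/s
x(θ) = r cosθ + √(L² − r² sin²θ); with ω constant, a = ω²·d²x/dθ².
d²x/dθ² = −r cosθ − r²(cos2θ)/√u − r⁴ sin²2θ/(4u^{3/2}),  u = L² − r² sin²θ = 0.0417864 m².
Substituting r = 0.0454 m, L = 0.2048 m, θ = 164°: d²x/dθ² = +0.035055 m.
a = ω²·d²x/dθ² = (622)²·(+0.035055) = +13564 m/s²;  |a| = 13564 m/s².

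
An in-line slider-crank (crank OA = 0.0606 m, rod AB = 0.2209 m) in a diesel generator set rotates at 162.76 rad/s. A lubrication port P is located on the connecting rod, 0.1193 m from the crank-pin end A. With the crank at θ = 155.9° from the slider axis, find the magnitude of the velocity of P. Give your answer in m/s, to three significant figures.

ω = 162.8 rad/s.  Crank-pin speed |V_A| = rω = 9.8633 m/s, perpendicular to OA.
Rod angle: sinφ = −(r/L) sinθ ⇒ φ = -6.432°; ω_rod = −rω cosθ/√(L²−r²sin²θ) = +41.016 rad/s.
V_P = V_A + ω_rod × AP, with AP = 0.1193 m along the rod.
Components: V_Px = −rω sinθ − a·ω_rod·sinφ = -3.4793 m/s;  V_Py = rω cosθ + a·ω_rod·cosφ = -4.141 m/s.
|V_P| = √(V_Px² + V_Py²) = 5.4087 m/s.

5.41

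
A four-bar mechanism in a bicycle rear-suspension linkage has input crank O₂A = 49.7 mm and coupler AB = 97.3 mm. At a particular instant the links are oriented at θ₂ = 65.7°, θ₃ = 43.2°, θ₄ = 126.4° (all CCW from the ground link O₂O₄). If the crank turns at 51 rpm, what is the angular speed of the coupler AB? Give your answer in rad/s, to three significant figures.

2.40

ω₂ = 5.341 rad/s (from 51 rpm).
Differentiating the loop-closure r₂e^{iθ₂}+r₃e^{iθ₃}=r₁+r₄e^{iθ₄} gives r₂ω₂e^{iθ₂}+r₃ω₃e^{iθ₃}=r₄ω₄e^{iθ₄}.
Eliminating the other unknown: ω₃ = r₂ω₂ sin(θ₄−θ₂) / [r₃ sin(θ₃−θ₄)].
Numerator sine = +0.87207; denominator sine = -0.99297.
Result = 0.0497·5.341·(+0.87207) / (0.0973·(-0.99297)) = -2.3958 rad/s; magnitude 2.3958 rad/s.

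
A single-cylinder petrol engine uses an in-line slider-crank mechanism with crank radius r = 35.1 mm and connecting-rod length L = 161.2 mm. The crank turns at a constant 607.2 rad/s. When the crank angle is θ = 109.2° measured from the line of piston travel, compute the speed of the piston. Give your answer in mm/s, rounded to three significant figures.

18700

ω = 607.2 rad/s
For an in-line slider-crank, x = r cosθ + √(L² − r² sin²θ), so v = −rω sinθ·[1 + r cosθ/√(L² − r² sin²θ)].
With r = 0.0351 m, L = 0.1612 m, θ = 109.2°: √(L² − r² sin²θ) = 0.15776 m.
v = −0.0351·607.2·0.94438·[1 + 0.0351·-0.32887/0.15776] = -18.654 m/s.
|v| = 18.654 m/s = 18654 mm/s.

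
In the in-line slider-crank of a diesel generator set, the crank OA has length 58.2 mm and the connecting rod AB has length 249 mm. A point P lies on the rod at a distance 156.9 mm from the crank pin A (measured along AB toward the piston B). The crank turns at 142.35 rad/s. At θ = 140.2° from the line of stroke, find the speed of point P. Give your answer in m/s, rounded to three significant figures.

5.25

ω = 142.3 rad/s.  Crank-pin speed |V_A| = rω = 8.2848 m/s, perpendicular to OA.
Rod angle: sinφ = −(r/L) sinθ ⇒ φ = -8.605°; ω_rod = −rω cosθ/√(L²−r²sin²θ) = +25.853 rad/s.
V_P = V_A + ω_rod × AP, with AP = 0.1569 m along the rod.
Components: V_Px = −rω sinθ − a·ω_rod·sinφ = -4.6963 m/s;  V_Py = rω cosθ + a·ω_rod·cosφ = -2.3543 m/s.
|V_P| = √(V_Px² + V_Py²) = 5.2533 m/s.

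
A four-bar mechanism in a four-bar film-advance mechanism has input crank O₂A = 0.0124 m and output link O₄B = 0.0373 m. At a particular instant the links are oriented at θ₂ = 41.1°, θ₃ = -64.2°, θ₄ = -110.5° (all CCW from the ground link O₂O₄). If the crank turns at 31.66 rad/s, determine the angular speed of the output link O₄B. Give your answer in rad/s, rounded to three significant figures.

14.0

ω₂ = 31.66 rad/s
Differentiating the loop-closure r₂e^{iθ₂}+r₃e^{iθ₃}=r₁+r₄e^{iθ₄} gives r₂ω₂e^{iθ₂}+r₃ω₃e^{iθ₃}=r₄ω₄e^{iθ₄}.
Eliminating the other unknown: ω₄ = r₂ω₂ sin(θ₂−θ₃) / [r₄ sin(θ₄−θ₃)].
Numerator sine = +0.96456; denominator sine = -0.72297.
Result = 0.0124·31.66·(+0.96456) / (0.0373·(-0.72297)) = -14.042 rad/s; magnitude 14.042 rad/s.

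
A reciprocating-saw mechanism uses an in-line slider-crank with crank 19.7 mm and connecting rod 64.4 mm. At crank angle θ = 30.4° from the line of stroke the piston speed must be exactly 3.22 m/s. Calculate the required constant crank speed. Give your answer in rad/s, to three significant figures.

For an in-line slider-crank, |v_piston| = rω|sinθ|·[1 + r cosθ/√(L² − r² sin²θ)].
With r = 0.0197 m, L = 0.0644 m, θ = 30.4°: the bracketed kinematic factor |dx/dθ| = 0.012631 m.
ω = v/|dx/dθ| = 3.22/0.012631 = 254.92 rad/s.

255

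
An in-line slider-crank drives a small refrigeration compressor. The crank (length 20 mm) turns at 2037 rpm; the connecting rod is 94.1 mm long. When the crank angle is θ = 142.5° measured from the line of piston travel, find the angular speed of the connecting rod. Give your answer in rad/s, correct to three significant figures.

ω = 213.3 rad/s (converted from 2037 rpm).
The rod makes angle φ with the slider axis where L sinφ = r sinθ; differentiating, L cosφ·φ̇ = r ω cosθ.
L cosφ = √(L² − r² sin²θ) = 0.093309 m.
|ω_rod| = r ω |cosθ| / √(L² − r² sin²θ) = 0.02·213.3·0.79335/0.093309 = 36.274 rad/s.

36.3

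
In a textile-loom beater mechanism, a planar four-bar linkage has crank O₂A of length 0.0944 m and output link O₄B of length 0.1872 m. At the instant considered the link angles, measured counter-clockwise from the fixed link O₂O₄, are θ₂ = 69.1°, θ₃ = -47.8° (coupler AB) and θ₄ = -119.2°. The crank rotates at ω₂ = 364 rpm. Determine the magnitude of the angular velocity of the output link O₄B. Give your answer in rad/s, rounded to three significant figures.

18.1

ω₂ = 38.12 rad/s (from 364 rpm).
Differentiating the loop-closure r₂e^{iθ₂}+r₃e^{iθ₃}=r₁+r₄e^{iθ₄} gives r₂ω₂e^{iθ₂}+r₃ω₃e^{iθ₃}=r₄ω₄e^{iθ₄}.
Eliminating the other unknown: ω₄ = r₂ω₂ sin(θ₂−θ₃) / [r₄ sin(θ₄−θ₃)].
Numerator sine = +0.89180; denominator sine = -0.94777.
Result = 0.0944·38.12·(+0.89180) / (0.1872·(-0.94777)) = -18.087 rad/s; magnitude 18.087 rad/s.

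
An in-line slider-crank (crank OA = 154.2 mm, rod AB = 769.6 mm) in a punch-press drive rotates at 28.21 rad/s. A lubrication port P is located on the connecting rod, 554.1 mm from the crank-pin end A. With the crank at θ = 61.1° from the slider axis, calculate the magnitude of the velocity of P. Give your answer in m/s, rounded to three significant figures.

ω = 28.21 rad/s.  Crank-pin speed |V_A| = rω = 4.35 m/s, perpendicular to OA.
Rod angle: sinφ = −(r/L) sinθ ⇒ φ = -10.103°; ω_rod = −rω cosθ/√(L²−r²sin²θ) = -2.7747 rad/s.
V_P = V_A + ω_rod × AP, with AP = 0.5541 m along the rod.
Components: V_Px = −rω sinθ − a·ω_rod·sinφ = -4.0779 m/s;  V_Py = rω cosθ + a·ω_rod·cosφ = +0.58867 m/s.
|V_P| = √(V_Px² + V_Py²) = 4.1202 m/s.

4.12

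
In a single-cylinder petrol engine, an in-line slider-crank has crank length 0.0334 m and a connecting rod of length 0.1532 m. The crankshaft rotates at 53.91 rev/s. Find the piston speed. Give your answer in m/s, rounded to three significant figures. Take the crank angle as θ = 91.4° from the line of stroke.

11.2

ω = 2π·53.9 = 338.7 rad/s
For an in-line slider-crank, x = r cosθ + √(L² − r² sin²θ), so v = −rω sinθ·[1 + r cosθ/√(L² − r² sin²θ)].
With r = 0.0334 m, L = 0.1532 m, θ = 91.4°: √(L² − r² sin²θ) = 0.14952 m.
v = −0.0334·338.7·0.99970·[1 + 0.0334·-0.02443/0.14952] = -11.248 m/s.
|v| = 11.248 m/s.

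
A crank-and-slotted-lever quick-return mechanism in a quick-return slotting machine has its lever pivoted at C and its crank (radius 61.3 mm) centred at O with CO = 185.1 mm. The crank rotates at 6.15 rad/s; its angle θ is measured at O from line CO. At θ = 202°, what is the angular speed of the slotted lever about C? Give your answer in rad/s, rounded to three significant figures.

2.45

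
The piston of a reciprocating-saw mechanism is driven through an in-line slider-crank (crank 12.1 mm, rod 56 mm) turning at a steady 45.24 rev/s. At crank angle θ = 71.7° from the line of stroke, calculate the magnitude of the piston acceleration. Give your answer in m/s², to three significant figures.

ω = 2π·45.2 = 284.3 rad/s
x(θ) = r cosθ + √(L² − r² sin²θ); with ω constant, a = ω²·d²x/dθ².
d²x/dθ² = −r cosθ − r²(cos2θ)/√u − r⁴ sin²2θ/(4u^{3/2}),  u = L² − r² sin²θ = 0.00300402 m².
Substituting r = 0.0121 m, L = 0.056 m, θ = 71.7°: d²x/dθ² = -0.0016663 m.
a = ω²·d²x/dθ² = (284.3)²·(-0.0016663) = -134.64 m/s²;  |a| = 134.64 m/s².

135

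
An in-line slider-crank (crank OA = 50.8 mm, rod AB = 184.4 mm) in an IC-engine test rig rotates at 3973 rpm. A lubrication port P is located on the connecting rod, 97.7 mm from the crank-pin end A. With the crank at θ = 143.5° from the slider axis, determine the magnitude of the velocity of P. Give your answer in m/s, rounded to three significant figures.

13.7

ω = 416.1 rad/s.  Crank-pin speed |V_A| = rω = 21.135 m/s, perpendicular to OA.
Rod angle: sinφ = −(r/L) sinθ ⇒ φ = -9.431°; ω_rod = −rω cosθ/√(L²−r²sin²θ) = +93.398 rad/s.
V_P = V_A + ω_rod × AP, with AP = 0.0977 m along the rod.
Components: V_Px = −rω sinθ − a·ω_rod·sinφ = -11.077 m/s;  V_Py = rω cosθ + a·ω_rod·cosφ = -7.9882 m/s.
|V_P| = √(V_Px² + V_Py²) = 13.657 m/s.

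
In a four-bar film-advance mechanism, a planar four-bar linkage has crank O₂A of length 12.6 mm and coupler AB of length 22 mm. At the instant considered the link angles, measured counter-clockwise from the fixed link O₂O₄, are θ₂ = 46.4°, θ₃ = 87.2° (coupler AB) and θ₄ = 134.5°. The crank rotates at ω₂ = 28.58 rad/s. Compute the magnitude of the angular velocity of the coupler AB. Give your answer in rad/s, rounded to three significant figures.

22.3

ω₂ = 28.58 rad/s
Differentiating the loop-closure r₂e^{iθ₂}+r₃e^{iθ₃}=r₁+r₄e^{iθ₄} gives r₂ω₂e^{iθ₂}+r₃ω₃e^{iθ₃}=r₄ω₄e^{iθ₄}.
Eliminating the other unknown: ω₃ = r₂ω₂ sin(θ₄−θ₂) / [r₃ sin(θ₃−θ₄)].
Numerator sine = +0.99945; denominator sine = -0.73491.
Result = 0.0126·28.58·(+0.99945) / (0.022·(-0.73491)) = -22.26 rad/s; magnitude 22.26 rad/s.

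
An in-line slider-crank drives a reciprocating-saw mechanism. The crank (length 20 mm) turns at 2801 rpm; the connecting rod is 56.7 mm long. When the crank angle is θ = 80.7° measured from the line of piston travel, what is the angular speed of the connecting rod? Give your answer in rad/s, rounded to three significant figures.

17.8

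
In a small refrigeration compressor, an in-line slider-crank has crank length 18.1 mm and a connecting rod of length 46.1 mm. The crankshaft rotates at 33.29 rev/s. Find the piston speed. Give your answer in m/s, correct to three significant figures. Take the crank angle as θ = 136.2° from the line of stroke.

1.85

ω = 2π·33.3 = 209.2 rad/s
For an in-line slider-crank, x = r cosθ + √(L² − r² sin²θ), so v = −rω sinθ·[1 + r cosθ/√(L² − r² sin²θ)].
With r = 0.0181 m, L = 0.0461 m, θ = 136.2°: √(L² − r² sin²θ) = 0.044365 m.
v = −0.0181·209.2·0.69214·[1 + 0.0181·-0.72176/0.044365] = -1.8488 m/s.
|v| = 1.8488 m/s.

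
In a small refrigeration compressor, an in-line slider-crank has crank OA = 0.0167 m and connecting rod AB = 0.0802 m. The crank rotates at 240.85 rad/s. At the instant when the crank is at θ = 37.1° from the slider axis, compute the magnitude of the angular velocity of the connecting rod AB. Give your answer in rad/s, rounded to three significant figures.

40.3

ω = 240.8 rad/s
The rod makes angle φ with the slider axis where L sinφ = r sinθ; differentiating, L cosφ·φ̇ = r ω cosθ.
L cosφ = √(L² − r² sin²θ) = 0.079565 m.
|ω_rod| = r ω |cosθ| / √(L² − r² sin²θ) = 0.0167·240.8·0.79758/0.079565 = 40.32 rad/s.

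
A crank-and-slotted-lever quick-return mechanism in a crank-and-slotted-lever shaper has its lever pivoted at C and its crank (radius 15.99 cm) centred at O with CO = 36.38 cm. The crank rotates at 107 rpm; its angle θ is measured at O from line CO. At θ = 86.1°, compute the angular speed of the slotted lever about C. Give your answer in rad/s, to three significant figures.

1.99

ω = 11.21 rad/s (from 107 rpm).
Crank pin A relative to C: A = (d + r cosθ, r sinθ); lever angle φ = atan2(r sinθ, d + r cosθ).
Differentiating tanφ: φ̇ = rω(d cosθ + r)/(d² + r² + 2dr cosθ).
d² + r² + 2dr cosθ = |CA|² = 0.165832 m²;  d cosθ + r = +0.18464 m.
|ω_lever| = |0.1599·11.21·+0.18464| / 0.165832 = 1.9949 rad/s.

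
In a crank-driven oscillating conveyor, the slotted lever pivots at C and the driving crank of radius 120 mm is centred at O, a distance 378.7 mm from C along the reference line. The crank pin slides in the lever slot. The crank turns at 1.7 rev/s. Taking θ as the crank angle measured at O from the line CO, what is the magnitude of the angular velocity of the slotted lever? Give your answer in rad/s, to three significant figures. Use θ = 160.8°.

ω = 10.68 rad/s (from 1.7 rev/s).
Crank pin A relative to C: A = (d + r cosθ, r sinθ); lever angle φ = atan2(r sinθ, d + r cosθ).
Differentiating tanφ: φ̇ = rω(d cosθ + r)/(d² + r² + 2dr cosθ).
d² + r² + 2dr cosθ = |CA|² = 0.0719812 m²;  d cosθ + r = -0.23764 m.
|ω_lever| = |0.12·10.68·-0.23764| / 0.0719812 = 4.2316 rad/s.

4.23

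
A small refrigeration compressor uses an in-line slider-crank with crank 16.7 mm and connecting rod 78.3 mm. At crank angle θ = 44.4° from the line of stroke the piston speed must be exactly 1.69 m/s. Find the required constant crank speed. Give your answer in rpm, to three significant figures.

For an in-line slider-crank, |v_piston| = rω|sinθ|·[1 + r cosθ/√(L² − r² sin²θ)].
With r = 0.0167 m, L = 0.0783 m, θ = 44.4°: the bracketed kinematic factor |dx/dθ| = 0.013485 m.
ω = v/|dx/dθ| = 1.69/0.013485 = 125.32 rad/s.
N = 60ω/(2π) = 1196.8 rpm.

1200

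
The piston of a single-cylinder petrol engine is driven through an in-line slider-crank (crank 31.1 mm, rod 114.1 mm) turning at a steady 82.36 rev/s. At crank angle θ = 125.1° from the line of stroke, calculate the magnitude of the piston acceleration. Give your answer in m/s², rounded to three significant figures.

ω = 2π·82.4 = 517.5 rad/s
x(θ) = r cosθ + √(L² − r² sin²θ); with ω constant, a = ω²·d²x/dθ².
d²x/dθ² = −r cosθ − r²(cos2θ)/√u − r⁴ sin²2θ/(4u^{3/2}),  u = L² − r² sin²θ = 0.0123714 m².
Substituting r = 0.0311 m, L = 0.1141 m, θ = 125.1°: d²x/dθ² = +0.020678 m.
a = ω²·d²x/dθ² = (517.5)²·(+0.020678) = +5537.3 m/s²;  |a| = 5537.3 m/s².

5540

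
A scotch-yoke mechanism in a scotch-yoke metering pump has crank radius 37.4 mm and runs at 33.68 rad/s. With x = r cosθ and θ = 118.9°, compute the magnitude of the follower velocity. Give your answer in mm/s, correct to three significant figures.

1100

ω = 33.68 rad/s
x = r cosθ ⇒ ẋ = −rω sinθ.
|v| = rω|sinθ| = 0.0374·33.68·|sin 118.9°| = 1.1028 m/s = 1102.8 mm/s.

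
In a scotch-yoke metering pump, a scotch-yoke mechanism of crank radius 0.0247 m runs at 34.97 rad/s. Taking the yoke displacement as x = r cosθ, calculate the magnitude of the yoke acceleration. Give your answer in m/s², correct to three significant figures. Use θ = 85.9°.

ω = 34.97 rad/s
x = r cosθ ⇒ ẍ = −rω² cosθ (ω constant).
|a| = rω²|cosθ| = 0.0247·(34.97)²·|cos 85.9°| = 2.1596 m/s².

2.16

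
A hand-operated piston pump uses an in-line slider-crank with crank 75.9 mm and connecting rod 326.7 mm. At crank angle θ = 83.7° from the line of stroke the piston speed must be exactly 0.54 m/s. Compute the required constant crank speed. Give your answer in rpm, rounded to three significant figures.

66.6

For an in-line slider-crank, |v_piston| = rω|sinθ|·[1 + r cosθ/√(L² − r² sin²θ)].
With r = 0.0759 m, L = 0.3267 m, θ = 83.7°: the bracketed kinematic factor |dx/dθ| = 0.077418 m.
ω = v/|dx/dθ| = 0.54/0.077418 = 6.9751 rad/s.
N = 60ω/(2π) = 66.607 rpm.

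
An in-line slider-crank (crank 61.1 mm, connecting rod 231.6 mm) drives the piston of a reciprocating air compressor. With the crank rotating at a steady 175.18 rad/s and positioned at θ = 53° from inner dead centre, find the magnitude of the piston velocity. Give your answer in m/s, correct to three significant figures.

ω = 175.2 rad/s
For an in-line slider-crank, x = r cosθ + √(L² − r² sin²θ), so v = −rω sinθ·[1 + r cosθ/√(L² − r² sin²θ)].
With r = 0.0611 m, L = 0.2316 m, θ = 53°: √(L² − r² sin²θ) = 0.2264 m.
v = −0.0611·175.2·0.79864·[1 + 0.0611·0.60182/0.2264] = -9.9365 m/s.
|v| = 9.9365 m/s.

9.94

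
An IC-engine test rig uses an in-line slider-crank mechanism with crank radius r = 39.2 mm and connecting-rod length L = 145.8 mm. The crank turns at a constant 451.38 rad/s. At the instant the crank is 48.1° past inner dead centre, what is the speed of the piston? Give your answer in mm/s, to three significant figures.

ω = 451.4 rad/s
For an in-line slider-crank, x = r cosθ + √(L² − r² sin²θ), so v = −rω sinθ·[1 + r cosθ/√(L² − r² sin²θ)].
With r = 0.0392 m, L = 0.1458 m, θ = 48.1°: √(L² − r² sin²θ) = 0.14285 m.
v = −0.0392·451.4·0.74431·[1 + 0.0392·0.66783/0.14285] = -15.583 m/s.
|v| = 15.583 m/s = 15583 mm/s.

15600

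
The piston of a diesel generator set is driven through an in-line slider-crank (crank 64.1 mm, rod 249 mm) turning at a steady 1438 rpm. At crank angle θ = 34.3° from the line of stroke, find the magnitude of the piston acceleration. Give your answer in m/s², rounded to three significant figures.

ω = 2π·1438/60 = 150.6 rad/s
x(θ) = r cosθ + √(L² − r² sin²θ); with ω constant, a = ω²·d²x/dθ².
d²x/dθ² = −r cosθ − r²(cos2θ)/√u − r⁴ sin²2θ/(4u^{3/2}),  u = L² − r² sin²θ = 0.0606962 m².
Substituting r = 0.0641 m, L = 0.249 m, θ = 34.3°: d²x/dθ² = -0.059283 m.
a = ω²·d²x/dθ² = (150.6)²·(-0.059283) = -1344.3 m/s²;  |a| = 1344.3 m/s².

1340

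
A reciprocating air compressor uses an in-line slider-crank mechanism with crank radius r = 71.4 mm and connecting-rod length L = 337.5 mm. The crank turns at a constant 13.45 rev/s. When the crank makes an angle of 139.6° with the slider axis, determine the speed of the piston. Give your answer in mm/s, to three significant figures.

3270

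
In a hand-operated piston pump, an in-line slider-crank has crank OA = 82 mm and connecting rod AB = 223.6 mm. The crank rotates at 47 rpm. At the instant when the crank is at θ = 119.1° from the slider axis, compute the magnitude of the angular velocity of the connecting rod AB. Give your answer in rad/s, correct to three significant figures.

0.927

ω = 4.922 rad/s (converted from 47 rpm).
The rod makes angle φ with the slider axis where L sinφ = r sinθ; differentiating, L cosφ·φ̇ = r ω cosθ.
L cosφ = √(L² − r² sin²θ) = 0.21181 m.
|ω_rod| = r ω |cosθ| / √(L² − r² sin²θ) = 0.082·4.922·0.48634/0.21181 = 0.92668 rad/s.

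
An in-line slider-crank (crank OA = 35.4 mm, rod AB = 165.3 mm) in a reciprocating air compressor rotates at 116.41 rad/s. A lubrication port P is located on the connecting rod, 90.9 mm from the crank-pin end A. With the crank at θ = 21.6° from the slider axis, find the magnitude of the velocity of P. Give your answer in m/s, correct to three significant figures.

ω = 116.4 rad/s.  Crank-pin speed |V_A| = rω = 4.1209 m/s, perpendicular to OA.
Rod angle: sinφ = −(r/L) sinθ ⇒ φ = -4.522°; ω_rod = −rω cosθ/√(L²−r²sin²θ) = -23.252 rad/s.
V_P = V_A + ω_rod × AP, with AP = 0.0909 m along the rod.
Components: V_Px = −rω sinθ − a·ω_rod·sinφ = -1.6836 m/s;  V_Py = rω cosθ + a·ω_rod·cosφ = +1.7245 m/s.
|V_P| = √(V_Px² + V_Py²) = 2.4101 m/s.

2.41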